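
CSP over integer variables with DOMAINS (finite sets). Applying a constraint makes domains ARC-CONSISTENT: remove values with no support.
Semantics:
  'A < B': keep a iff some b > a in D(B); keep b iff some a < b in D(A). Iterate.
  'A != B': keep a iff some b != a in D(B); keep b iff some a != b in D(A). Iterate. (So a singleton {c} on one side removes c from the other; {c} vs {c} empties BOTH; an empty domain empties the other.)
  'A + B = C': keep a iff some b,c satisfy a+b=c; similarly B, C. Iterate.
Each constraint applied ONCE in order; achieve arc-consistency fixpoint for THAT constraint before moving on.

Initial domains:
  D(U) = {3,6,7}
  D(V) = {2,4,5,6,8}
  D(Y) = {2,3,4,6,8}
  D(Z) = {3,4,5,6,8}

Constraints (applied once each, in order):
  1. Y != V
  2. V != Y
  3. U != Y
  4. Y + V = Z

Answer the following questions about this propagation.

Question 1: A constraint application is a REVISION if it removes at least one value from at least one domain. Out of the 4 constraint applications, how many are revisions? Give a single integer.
Answer: 1

Derivation:
Constraint 1 (Y != V) on D(Y)={2,3,4,6,8} D(V)={2,4,5,6,8}: no change => not a revision
Constraint 2 (V != Y) on D(V)={2,4,5,6,8} D(Y)={2,3,4,6,8}: no change => not a revision
Constraint 3 (U != Y) on D(U)={3,6,7} D(Y)={2,3,4,6,8}: no change => not a revision
Constraint 4 (Y + V = Z) on D(Y)={2,3,4,6,8} D(V)={2,4,5,6,8} D(Z)={3,4,5,6,8}: Y {2,3,4,6,8}->{2,3,4,6}; V {2,4,5,6,8}->{2,4,5,6}; Z {3,4,5,6,8}->{4,5,6,8} => REVISION
Total revisions = 1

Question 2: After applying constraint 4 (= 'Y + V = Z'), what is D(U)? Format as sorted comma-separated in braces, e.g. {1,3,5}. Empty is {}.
Constraint 1 (Y != V) on D(Y)={2,3,4,6,8} D(V)={2,4,5,6,8}: no change
Constraint 2 (V != Y) on D(V)={2,4,5,6,8} D(Y)={2,3,4,6,8}: no change
Constraint 3 (U != Y) on D(U)={3,6,7} D(Y)={2,3,4,6,8}: no change
Constraint 4 (Y + V = Z) on D(Y)={2,3,4,6,8} D(V)={2,4,5,6,8} D(Z)={3,4,5,6,8}: Y {2,3,4,6,8}->{2,3,4,6}; V {2,4,5,6,8}->{2,4,5,6}; Z {3,4,5,6,8}->{4,5,6,8}
So after constraint 4: D(U) = {3,6,7}

Answer: {3,6,7}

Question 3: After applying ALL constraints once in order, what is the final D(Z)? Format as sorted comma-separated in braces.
Answer: {4,5,6,8}

Derivation:
Constraint 1 (Y != V) on D(Y)={2,3,4,6,8} D(V)={2,4,5,6,8}: no change
Constraint 2 (V != Y) on D(V)={2,4,5,6,8} D(Y)={2,3,4,6,8}: no change
Constraint 3 (U != Y) on D(U)={3,6,7} D(Y)={2,3,4,6,8}: no change
Constraint 4 (Y + V = Z) on D(Y)={2,3,4,6,8} D(V)={2,4,5,6,8} D(Z)={3,4,5,6,8}: Y {2,3,4,6,8}->{2,3,4,6}; V {2,4,5,6,8}->{2,4,5,6}; Z {3,4,5,6,8}->{4,5,6,8}
So after all 4 constraints: D(Z) = {4,5,6,8}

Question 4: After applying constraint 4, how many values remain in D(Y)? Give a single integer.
Answer: 4

Derivation:
Constraint 1 (Y != V) on D(Y)={2,3,4,6,8} D(V)={2,4,5,6,8}: no change
Constraint 2 (V != Y) on D(V)={2,4,5,6,8} D(Y)={2,3,4,6,8}: no change
Constraint 3 (U != Y) on D(U)={3,6,7} D(Y)={2,3,4,6,8}: no change
Constraint 4 (Y + V = Z) on D(Y)={2,3,4,6,8} D(V)={2,4,5,6,8} D(Z)={3,4,5,6,8}: Y {2,3,4,6,8}->{2,3,4,6}; V {2,4,5,6,8}->{2,4,5,6}; Z {3,4,5,6,8}->{4,5,6,8}
So after constraint 4: D(Y)={2,3,4,6}, size = 4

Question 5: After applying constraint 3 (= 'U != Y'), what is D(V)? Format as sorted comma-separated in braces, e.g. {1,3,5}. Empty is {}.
Constraint 1 (Y != V) on D(Y)={2,3,4,6,8} D(V)={2,4,5,6,8}: no change
Constraint 2 (V != Y) on D(V)={2,4,5,6,8} D(Y)={2,3,4,6,8}: no change
Constraint 3 (U != Y) on D(U)={3,6,7} D(Y)={2,3,4,6,8}: no change
So after constraint 3: D(V) = {2,4,5,6,8}

Answer: {2,4,5,6,8}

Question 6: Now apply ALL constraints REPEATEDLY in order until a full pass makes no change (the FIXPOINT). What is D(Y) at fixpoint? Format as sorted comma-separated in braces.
Answer: {2,3,4,6}

Derivation:
pass 0 (initial): D(Y)={2,3,4,6,8}
pass 1: V {2,4,5,6,8}->{2,4,5,6}; Y {2,3,4,6,8}->{2,3,4,6}; Z {3,4,5,6,8}->{4,5,6,8}
pass 2: no change
Fixpoint after 2 passes: D(Y) = {2,3,4,6}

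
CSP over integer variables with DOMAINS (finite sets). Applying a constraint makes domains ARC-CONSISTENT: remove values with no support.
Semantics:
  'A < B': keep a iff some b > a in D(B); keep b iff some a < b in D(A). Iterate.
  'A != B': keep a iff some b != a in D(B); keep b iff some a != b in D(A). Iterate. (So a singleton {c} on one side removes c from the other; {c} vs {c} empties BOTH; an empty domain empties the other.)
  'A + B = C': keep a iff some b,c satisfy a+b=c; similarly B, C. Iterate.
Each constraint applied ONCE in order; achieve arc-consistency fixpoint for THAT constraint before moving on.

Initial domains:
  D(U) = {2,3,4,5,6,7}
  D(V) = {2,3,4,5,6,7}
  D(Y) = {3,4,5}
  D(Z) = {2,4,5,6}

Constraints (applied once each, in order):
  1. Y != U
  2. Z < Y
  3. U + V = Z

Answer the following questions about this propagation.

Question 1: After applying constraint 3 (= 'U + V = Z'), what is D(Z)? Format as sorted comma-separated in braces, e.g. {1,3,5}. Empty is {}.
Constraint 1 (Y != U) on D(Y)={3,4,5} D(U)={2,3,4,5,6,7}: no change
Constraint 2 (Z < Y) on D(Z)={2,4,5,6} D(Y)={3,4,5}: Z {2,4,5,6}->{2,4}
Constraint 3 (U + V = Z) on D(U)={2,3,4,5,6,7} D(V)={2,3,4,5,6,7} D(Z)={2,4}: U {2,3,4,5,6,7}->{2}; V {2,3,4,5,6,7}->{2}; Z {2,4}->{4}
So after constraint 3: D(Z) = {4}

Answer: {4}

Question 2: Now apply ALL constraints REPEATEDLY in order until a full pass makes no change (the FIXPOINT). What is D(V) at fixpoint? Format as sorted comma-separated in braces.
Answer: {2}

Derivation:
pass 0 (initial): D(V)={2,3,4,5,6,7}
pass 1: U {2,3,4,5,6,7}->{2}; V {2,3,4,5,6,7}->{2}; Z {2,4,5,6}->{4}
pass 2: Y {3,4,5}->{5}
pass 3: no change
Fixpoint after 3 passes: D(V) = {2}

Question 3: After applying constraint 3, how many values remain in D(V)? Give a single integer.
Answer: 1

Derivation:
Constraint 1 (Y != U) on D(Y)={3,4,5} D(U)={2,3,4,5,6,7}: no change
Constraint 2 (Z < Y) on D(Z)={2,4,5,6} D(Y)={3,4,5}: Z {2,4,5,6}->{2,4}
Constraint 3 (U + V = Z) on D(U)={2,3,4,5,6,7} D(V)={2,3,4,5,6,7} D(Z)={2,4}: U {2,3,4,5,6,7}->{2}; V {2,3,4,5,6,7}->{2}; Z {2,4}->{4}
So after constraint 3: D(V)={2}, size = 1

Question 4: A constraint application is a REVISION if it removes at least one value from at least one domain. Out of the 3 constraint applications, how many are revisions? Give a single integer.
Constraint 1 (Y != U) on D(Y)={3,4,5} D(U)={2,3,4,5,6,7}: no change => not a revision
Constraint 2 (Z < Y) on D(Z)={2,4,5,6} D(Y)={3,4,5}: Z {2,4,5,6}->{2,4} => REVISION
Constraint 3 (U + V = Z) on D(U)={2,3,4,5,6,7} D(V)={2,3,4,5,6,7} D(Z)={2,4}: U {2,3,4,5,6,7}->{2}; V {2,3,4,5,6,7}->{2}; Z {2,4}->{4} => REVISION
Total revisions = 2

Answer: 2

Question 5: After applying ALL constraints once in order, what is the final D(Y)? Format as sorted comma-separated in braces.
Constraint 1 (Y != U) on D(Y)={3,4,5} D(U)={2,3,4,5,6,7}: no change
Constraint 2 (Z < Y) on D(Z)={2,4,5,6} D(Y)={3,4,5}: Z {2,4,5,6}->{2,4}
Constraint 3 (U + V = Z) on D(U)={2,3,4,5,6,7} D(V)={2,3,4,5,6,7} D(Z)={2,4}: U {2,3,4,5,6,7}->{2}; V {2,3,4,5,6,7}->{2}; Z {2,4}->{4}
So after all 3 constraints: D(Y) = {3,4,5}

Answer: {3,4,5}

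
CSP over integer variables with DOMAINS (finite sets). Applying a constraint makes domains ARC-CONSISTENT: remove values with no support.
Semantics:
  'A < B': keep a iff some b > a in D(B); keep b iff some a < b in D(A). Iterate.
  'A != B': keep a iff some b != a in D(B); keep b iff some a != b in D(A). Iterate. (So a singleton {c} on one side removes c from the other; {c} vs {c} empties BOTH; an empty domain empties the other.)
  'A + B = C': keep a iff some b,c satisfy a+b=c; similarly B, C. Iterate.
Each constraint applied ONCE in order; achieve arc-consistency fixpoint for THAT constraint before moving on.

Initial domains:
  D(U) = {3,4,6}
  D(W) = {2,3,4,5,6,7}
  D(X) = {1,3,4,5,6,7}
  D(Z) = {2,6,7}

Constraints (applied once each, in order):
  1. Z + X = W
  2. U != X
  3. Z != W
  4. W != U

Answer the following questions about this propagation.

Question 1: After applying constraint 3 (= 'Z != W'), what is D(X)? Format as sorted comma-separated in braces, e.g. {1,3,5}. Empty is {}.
Answer: {1,3,4,5}

Derivation:
Constraint 1 (Z + X = W) on D(Z)={2,6,7} D(X)={1,3,4,5,6,7} D(W)={2,3,4,5,6,7}: Z {2,6,7}->{2,6}; X {1,3,4,5,6,7}->{1,3,4,5}; W {2,3,4,5,6,7}->{3,5,6,7}
Constraint 2 (U != X) on D(U)={3,4,6} D(X)={1,3,4,5}: no change
Constraint 3 (Z != W) on D(Z)={2,6} D(W)={3,5,6,7}: no change
So after constraint 3: D(X) = {1,3,4,5}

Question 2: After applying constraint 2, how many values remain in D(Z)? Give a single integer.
Constraint 1 (Z + X = W) on D(Z)={2,6,7} D(X)={1,3,4,5,6,7} D(W)={2,3,4,5,6,7}: Z {2,6,7}->{2,6}; X {1,3,4,5,6,7}->{1,3,4,5}; W {2,3,4,5,6,7}->{3,5,6,7}
Constraint 2 (U != X) on D(U)={3,4,6} D(X)={1,3,4,5}: no change
So after constraint 2: D(Z)={2,6}, size = 2

Answer: 2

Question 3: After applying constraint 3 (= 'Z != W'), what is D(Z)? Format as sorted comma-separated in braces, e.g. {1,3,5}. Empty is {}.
Answer: {2,6}

Derivation:
Constraint 1 (Z + X = W) on D(Z)={2,6,7} D(X)={1,3,4,5,6,7} D(W)={2,3,4,5,6,7}: Z {2,6,7}->{2,6}; X {1,3,4,5,6,7}->{1,3,4,5}; W {2,3,4,5,6,7}->{3,5,6,7}
Constraint 2 (U != X) on D(U)={3,4,6} D(X)={1,3,4,5}: no change
Constraint 3 (Z != W) on D(Z)={2,6} D(W)={3,5,6,7}: no change
So after constraint 3: D(Z) = {2,6}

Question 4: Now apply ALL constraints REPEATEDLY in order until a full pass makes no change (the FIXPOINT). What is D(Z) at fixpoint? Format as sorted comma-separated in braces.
pass 0 (initial): D(Z)={2,6,7}
pass 1: W {2,3,4,5,6,7}->{3,5,6,7}; X {1,3,4,5,6,7}->{1,3,4,5}; Z {2,6,7}->{2,6}
pass 2: no change
Fixpoint after 2 passes: D(Z) = {2,6}

Answer: {2,6}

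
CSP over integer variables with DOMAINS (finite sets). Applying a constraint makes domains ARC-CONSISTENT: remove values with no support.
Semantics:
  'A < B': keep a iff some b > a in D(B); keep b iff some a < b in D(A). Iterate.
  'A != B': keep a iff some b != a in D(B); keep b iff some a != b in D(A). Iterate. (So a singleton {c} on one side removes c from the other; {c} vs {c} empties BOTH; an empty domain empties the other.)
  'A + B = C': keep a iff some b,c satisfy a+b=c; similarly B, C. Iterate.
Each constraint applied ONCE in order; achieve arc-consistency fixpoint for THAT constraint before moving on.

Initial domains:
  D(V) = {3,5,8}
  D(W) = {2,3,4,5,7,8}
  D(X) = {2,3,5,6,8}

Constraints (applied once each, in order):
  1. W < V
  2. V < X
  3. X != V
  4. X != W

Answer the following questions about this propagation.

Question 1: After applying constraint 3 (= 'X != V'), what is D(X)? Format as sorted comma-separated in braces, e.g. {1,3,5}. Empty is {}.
Constraint 1 (W < V) on D(W)={2,3,4,5,7,8} D(V)={3,5,8}: W {2,3,4,5,7,8}->{2,3,4,5,7}
Constraint 2 (V < X) on D(V)={3,5,8} D(X)={2,3,5,6,8}: V {3,5,8}->{3,5}; X {2,3,5,6,8}->{5,6,8}
Constraint 3 (X != V) on D(X)={5,6,8} D(V)={3,5}: no change
So after constraint 3: D(X) = {5,6,8}

Answer: {5,6,8}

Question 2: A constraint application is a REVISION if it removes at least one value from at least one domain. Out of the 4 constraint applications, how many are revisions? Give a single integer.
Constraint 1 (W < V) on D(W)={2,3,4,5,7,8} D(V)={3,5,8}: W {2,3,4,5,7,8}->{2,3,4,5,7} => REVISION
Constraint 2 (V < X) on D(V)={3,5,8} D(X)={2,3,5,6,8}: V {3,5,8}->{3,5}; X {2,3,5,6,8}->{5,6,8} => REVISION
Constraint 3 (X != V) on D(X)={5,6,8} D(V)={3,5}: no change => not a revision
Constraint 4 (X != W) on D(X)={5,6,8} D(W)={2,3,4,5,7}: no change => not a revision
Total revisions = 2

Answer: 2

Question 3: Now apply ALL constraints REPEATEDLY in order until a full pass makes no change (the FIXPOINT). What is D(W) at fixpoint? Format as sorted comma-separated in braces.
Answer: {2,3,4}

Derivation:
pass 0 (initial): D(W)={2,3,4,5,7,8}
pass 1: V {3,5,8}->{3,5}; W {2,3,4,5,7,8}->{2,3,4,5,7}; X {2,3,5,6,8}->{5,6,8}
pass 2: W {2,3,4,5,7}->{2,3,4}
pass 3: no change
Fixpoint after 3 passes: D(W) = {2,3,4}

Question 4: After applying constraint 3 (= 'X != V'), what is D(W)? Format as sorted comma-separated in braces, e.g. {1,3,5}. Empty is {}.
Constraint 1 (W < V) on D(W)={2,3,4,5,7,8} D(V)={3,5,8}: W {2,3,4,5,7,8}->{2,3,4,5,7}
Constraint 2 (V < X) on D(V)={3,5,8} D(X)={2,3,5,6,8}: V {3,5,8}->{3,5}; X {2,3,5,6,8}->{5,6,8}
Constraint 3 (X != V) on D(X)={5,6,8} D(V)={3,5}: no change
So after constraint 3: D(W) = {2,3,4,5,7}

Answer: {2,3,4,5,7}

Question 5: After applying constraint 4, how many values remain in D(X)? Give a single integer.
Constraint 1 (W < V) on D(W)={2,3,4,5,7,8} D(V)={3,5,8}: W {2,3,4,5,7,8}->{2,3,4,5,7}
Constraint 2 (V < X) on D(V)={3,5,8} D(X)={2,3,5,6,8}: V {3,5,8}->{3,5}; X {2,3,5,6,8}->{5,6,8}
Constraint 3 (X != V) on D(X)={5,6,8} D(V)={3,5}: no change
Constraint 4 (X != W) on D(X)={5,6,8} D(W)={2,3,4,5,7}: no change
So after constraint 4: D(X)={5,6,8}, size = 3

Answer: 3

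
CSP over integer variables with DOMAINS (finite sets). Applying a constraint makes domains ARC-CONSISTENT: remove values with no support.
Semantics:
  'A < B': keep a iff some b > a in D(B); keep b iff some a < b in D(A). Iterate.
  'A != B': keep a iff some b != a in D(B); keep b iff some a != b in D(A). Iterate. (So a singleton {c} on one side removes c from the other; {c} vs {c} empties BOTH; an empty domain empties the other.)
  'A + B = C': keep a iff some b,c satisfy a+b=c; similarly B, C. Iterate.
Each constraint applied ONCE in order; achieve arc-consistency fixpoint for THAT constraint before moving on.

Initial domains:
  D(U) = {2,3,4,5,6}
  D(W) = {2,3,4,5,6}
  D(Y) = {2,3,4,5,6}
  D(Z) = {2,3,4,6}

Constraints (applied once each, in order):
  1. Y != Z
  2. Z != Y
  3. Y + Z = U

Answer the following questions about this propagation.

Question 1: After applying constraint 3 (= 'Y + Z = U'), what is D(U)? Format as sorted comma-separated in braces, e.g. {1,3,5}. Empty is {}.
Constraint 1 (Y != Z) on D(Y)={2,3,4,5,6} D(Z)={2,3,4,6}: no change
Constraint 2 (Z != Y) on D(Z)={2,3,4,6} D(Y)={2,3,4,5,6}: no change
Constraint 3 (Y + Z = U) on D(Y)={2,3,4,5,6} D(Z)={2,3,4,6} D(U)={2,3,4,5,6}: Y {2,3,4,5,6}->{2,3,4}; Z {2,3,4,6}->{2,3,4}; U {2,3,4,5,6}->{4,5,6}
So after constraint 3: D(U) = {4,5,6}

Answer: {4,5,6}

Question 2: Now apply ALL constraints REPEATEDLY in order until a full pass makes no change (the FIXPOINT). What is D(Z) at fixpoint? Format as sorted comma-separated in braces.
Answer: {2,3,4}

Derivation:
pass 0 (initial): D(Z)={2,3,4,6}
pass 1: U {2,3,4,5,6}->{4,5,6}; Y {2,3,4,5,6}->{2,3,4}; Z {2,3,4,6}->{2,3,4}
pass 2: no change
Fixpoint after 2 passes: D(Z) = {2,3,4}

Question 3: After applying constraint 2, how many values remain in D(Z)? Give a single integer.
Answer: 4

Derivation:
Constraint 1 (Y != Z) on D(Y)={2,3,4,5,6} D(Z)={2,3,4,6}: no change
Constraint 2 (Z != Y) on D(Z)={2,3,4,6} D(Y)={2,3,4,5,6}: no change
So after constraint 2: D(Z)={2,3,4,6}, size = 4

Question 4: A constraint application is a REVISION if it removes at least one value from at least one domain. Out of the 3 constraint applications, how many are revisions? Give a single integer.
Answer: 1

Derivation:
Constraint 1 (Y != Z) on D(Y)={2,3,4,5,6} D(Z)={2,3,4,6}: no change => not a revision
Constraint 2 (Z != Y) on D(Z)={2,3,4,6} D(Y)={2,3,4,5,6}: no change => not a revision
Constraint 3 (Y + Z = U) on D(Y)={2,3,4,5,6} D(Z)={2,3,4,6} D(U)={2,3,4,5,6}: Y {2,3,4,5,6}->{2,3,4}; Z {2,3,4,6}->{2,3,4}; U {2,3,4,5,6}->{4,5,6} => REVISION
Total revisions = 1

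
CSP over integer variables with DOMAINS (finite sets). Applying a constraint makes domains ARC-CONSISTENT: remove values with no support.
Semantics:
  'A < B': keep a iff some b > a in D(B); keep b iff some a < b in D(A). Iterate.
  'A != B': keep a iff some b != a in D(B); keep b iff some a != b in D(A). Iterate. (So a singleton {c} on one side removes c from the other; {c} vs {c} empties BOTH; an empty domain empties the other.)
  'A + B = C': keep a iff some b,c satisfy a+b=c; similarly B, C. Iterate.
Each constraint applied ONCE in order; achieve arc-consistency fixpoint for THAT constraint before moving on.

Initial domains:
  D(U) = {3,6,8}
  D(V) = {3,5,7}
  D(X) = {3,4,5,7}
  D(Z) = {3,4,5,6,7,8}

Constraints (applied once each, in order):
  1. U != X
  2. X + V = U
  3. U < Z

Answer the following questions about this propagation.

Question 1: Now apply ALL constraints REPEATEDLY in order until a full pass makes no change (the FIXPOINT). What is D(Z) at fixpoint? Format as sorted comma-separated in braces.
Answer: {7,8}

Derivation:
pass 0 (initial): D(Z)={3,4,5,6,7,8}
pass 1: U {3,6,8}->{6}; V {3,5,7}->{3,5}; X {3,4,5,7}->{3,5}; Z {3,4,5,6,7,8}->{7,8}
pass 2: V {3,5}->{3}; X {3,5}->{3}
pass 3: no change
Fixpoint after 3 passes: D(Z) = {7,8}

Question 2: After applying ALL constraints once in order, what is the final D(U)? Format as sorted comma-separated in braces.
Answer: {6}

Derivation:
Constraint 1 (U != X) on D(U)={3,6,8} D(X)={3,4,5,7}: no change
Constraint 2 (X + V = U) on D(X)={3,4,5,7} D(V)={3,5,7} D(U)={3,6,8}: X {3,4,5,7}->{3,5}; V {3,5,7}->{3,5}; U {3,6,8}->{6,8}
Constraint 3 (U < Z) on D(U)={6,8} D(Z)={3,4,5,6,7,8}: U {6,8}->{6}; Z {3,4,5,6,7,8}->{7,8}
So after all 3 constraints: D(U) = {6}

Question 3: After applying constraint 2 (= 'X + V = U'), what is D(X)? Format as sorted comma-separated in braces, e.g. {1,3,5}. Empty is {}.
Answer: {3,5}

Derivation:
Constraint 1 (U != X) on D(U)={3,6,8} D(X)={3,4,5,7}: no change
Constraint 2 (X + V = U) on D(X)={3,4,5,7} D(V)={3,5,7} D(U)={3,6,8}: X {3,4,5,7}->{3,5}; V {3,5,7}->{3,5}; U {3,6,8}->{6,8}
So after constraint 2: D(X) = {3,5}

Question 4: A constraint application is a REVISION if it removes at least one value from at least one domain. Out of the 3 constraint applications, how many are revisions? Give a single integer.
Answer: 2

Derivation:
Constraint 1 (U != X) on D(U)={3,6,8} D(X)={3,4,5,7}: no change => not a revision
Constraint 2 (X + V = U) on D(X)={3,4,5,7} D(V)={3,5,7} D(U)={3,6,8}: X {3,4,5,7}->{3,5}; V {3,5,7}->{3,5}; U {3,6,8}->{6,8} => REVISION
Constraint 3 (U < Z) on D(U)={6,8} D(Z)={3,4,5,6,7,8}: U {6,8}->{6}; Z {3,4,5,6,7,8}->{7,8} => REVISION
Total revisions = 2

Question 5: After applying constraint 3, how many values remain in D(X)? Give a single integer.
Answer: 2

Derivation:
Constraint 1 (U != X) on D(U)={3,6,8} D(X)={3,4,5,7}: no change
Constraint 2 (X + V = U) on D(X)={3,4,5,7} D(V)={3,5,7} D(U)={3,6,8}: X {3,4,5,7}->{3,5}; V {3,5,7}->{3,5}; U {3,6,8}->{6,8}
Constraint 3 (U < Z) on D(U)={6,8} D(Z)={3,4,5,6,7,8}: U {6,8}->{6}; Z {3,4,5,6,7,8}->{7,8}
So after constraint 3: D(X)={3,5}, size = 2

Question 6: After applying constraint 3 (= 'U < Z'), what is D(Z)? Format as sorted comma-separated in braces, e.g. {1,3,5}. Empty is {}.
Answer: {7,8}

Derivation:
Constraint 1 (U != X) on D(U)={3,6,8} D(X)={3,4,5,7}: no change
Constraint 2 (X + V = U) on D(X)={3,4,5,7} D(V)={3,5,7} D(U)={3,6,8}: X {3,4,5,7}->{3,5}; V {3,5,7}->{3,5}; U {3,6,8}->{6,8}
Constraint 3 (U < Z) on D(U)={6,8} D(Z)={3,4,5,6,7,8}: U {6,8}->{6}; Z {3,4,5,6,7,8}->{7,8}
So after constraint 3: D(Z) = {7,8}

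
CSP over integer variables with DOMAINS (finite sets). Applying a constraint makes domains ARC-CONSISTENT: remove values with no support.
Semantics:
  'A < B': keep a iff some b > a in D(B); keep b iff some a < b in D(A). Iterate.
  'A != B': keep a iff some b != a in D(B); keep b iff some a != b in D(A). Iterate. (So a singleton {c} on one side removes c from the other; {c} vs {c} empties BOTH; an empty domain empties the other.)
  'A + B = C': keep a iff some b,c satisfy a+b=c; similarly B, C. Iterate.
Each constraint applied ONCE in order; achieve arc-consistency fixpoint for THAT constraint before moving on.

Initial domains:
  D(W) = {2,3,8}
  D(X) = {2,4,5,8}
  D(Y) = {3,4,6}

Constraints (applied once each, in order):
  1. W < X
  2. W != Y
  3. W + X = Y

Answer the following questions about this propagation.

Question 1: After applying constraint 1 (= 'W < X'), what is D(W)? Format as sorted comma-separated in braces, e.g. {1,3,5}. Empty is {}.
Constraint 1 (W < X) on D(W)={2,3,8} D(X)={2,4,5,8}: W {2,3,8}->{2,3}; X {2,4,5,8}->{4,5,8}
So after constraint 1: D(W) = {2,3}

Answer: {2,3}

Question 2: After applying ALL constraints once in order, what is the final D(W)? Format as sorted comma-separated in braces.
Answer: {2}

Derivation:
Constraint 1 (W < X) on D(W)={2,3,8} D(X)={2,4,5,8}: W {2,3,8}->{2,3}; X {2,4,5,8}->{4,5,8}
Constraint 2 (W != Y) on D(W)={2,3} D(Y)={3,4,6}: no change
Constraint 3 (W + X = Y) on D(W)={2,3} D(X)={4,5,8} D(Y)={3,4,6}: W {2,3}->{2}; X {4,5,8}->{4}; Y {3,4,6}->{6}
So after all 3 constraints: D(W) = {2}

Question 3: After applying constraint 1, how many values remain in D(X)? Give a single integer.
Constraint 1 (W < X) on D(W)={2,3,8} D(X)={2,4,5,8}: W {2,3,8}->{2,3}; X {2,4,5,8}->{4,5,8}
So after constraint 1: D(X)={4,5,8}, size = 3

Answer: 3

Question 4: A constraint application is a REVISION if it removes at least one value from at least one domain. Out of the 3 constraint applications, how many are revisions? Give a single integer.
Constraint 1 (W < X) on D(W)={2,3,8} D(X)={2,4,5,8}: W {2,3,8}->{2,3}; X {2,4,5,8}->{4,5,8} => REVISION
Constraint 2 (W != Y) on D(W)={2,3} D(Y)={3,4,6}: no change => not a revision
Constraint 3 (W + X = Y) on D(W)={2,3} D(X)={4,5,8} D(Y)={3,4,6}: W {2,3}->{2}; X {4,5,8}->{4}; Y {3,4,6}->{6} => REVISION
Total revisions = 2

Answer: 2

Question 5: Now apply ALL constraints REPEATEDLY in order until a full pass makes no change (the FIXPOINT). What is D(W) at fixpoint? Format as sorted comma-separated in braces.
pass 0 (initial): D(W)={2,3,8}
pass 1: W {2,3,8}->{2}; X {2,4,5,8}->{4}; Y {3,4,6}->{6}
pass 2: no change
Fixpoint after 2 passes: D(W) = {2}

Answer: {2}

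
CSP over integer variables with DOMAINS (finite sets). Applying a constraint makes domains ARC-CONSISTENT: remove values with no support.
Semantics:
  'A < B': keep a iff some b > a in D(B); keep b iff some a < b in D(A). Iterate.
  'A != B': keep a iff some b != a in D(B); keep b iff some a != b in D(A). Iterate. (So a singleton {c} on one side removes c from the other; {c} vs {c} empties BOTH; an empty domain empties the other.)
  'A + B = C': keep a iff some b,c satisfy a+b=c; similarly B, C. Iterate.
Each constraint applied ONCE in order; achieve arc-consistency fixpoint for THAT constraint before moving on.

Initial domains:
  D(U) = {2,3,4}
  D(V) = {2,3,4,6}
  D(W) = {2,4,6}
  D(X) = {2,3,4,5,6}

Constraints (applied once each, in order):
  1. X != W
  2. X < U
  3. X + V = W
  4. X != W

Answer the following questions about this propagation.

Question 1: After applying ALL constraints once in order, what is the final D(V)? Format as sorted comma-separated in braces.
Constraint 1 (X != W) on D(X)={2,3,4,5,6} D(W)={2,4,6}: no change
Constraint 2 (X < U) on D(X)={2,3,4,5,6} D(U)={2,3,4}: X {2,3,4,5,6}->{2,3}; U {2,3,4}->{3,4}
Constraint 3 (X + V = W) on D(X)={2,3} D(V)={2,3,4,6} D(W)={2,4,6}: V {2,3,4,6}->{2,3,4}; W {2,4,6}->{4,6}
Constraint 4 (X != W) on D(X)={2,3} D(W)={4,6}: no change
So after all 4 constraints: D(V) = {2,3,4}

Answer: {2,3,4}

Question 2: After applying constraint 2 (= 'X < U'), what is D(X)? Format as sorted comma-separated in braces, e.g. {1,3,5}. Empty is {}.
Answer: {2,3}

Derivation:
Constraint 1 (X != W) on D(X)={2,3,4,5,6} D(W)={2,4,6}: no change
Constraint 2 (X < U) on D(X)={2,3,4,5,6} D(U)={2,3,4}: X {2,3,4,5,6}->{2,3}; U {2,3,4}->{3,4}
So after constraint 2: D(X) = {2,3}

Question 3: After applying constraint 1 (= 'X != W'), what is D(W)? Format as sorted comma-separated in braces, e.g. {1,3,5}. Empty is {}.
Answer: {2,4,6}

Derivation:
Constraint 1 (X != W) on D(X)={2,3,4,5,6} D(W)={2,4,6}: no change
So after constraint 1: D(W) = {2,4,6}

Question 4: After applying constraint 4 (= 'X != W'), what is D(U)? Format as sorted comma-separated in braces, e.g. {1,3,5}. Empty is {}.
Constraint 1 (X != W) on D(X)={2,3,4,5,6} D(W)={2,4,6}: no change
Constraint 2 (X < U) on D(X)={2,3,4,5,6} D(U)={2,3,4}: X {2,3,4,5,6}->{2,3}; U {2,3,4}->{3,4}
Constraint 3 (X + V = W) on D(X)={2,3} D(V)={2,3,4,6} D(W)={2,4,6}: V {2,3,4,6}->{2,3,4}; W {2,4,6}->{4,6}
Constraint 4 (X != W) on D(X)={2,3} D(W)={4,6}: no change
So after constraint 4: D(U) = {3,4}

Answer: {3,4}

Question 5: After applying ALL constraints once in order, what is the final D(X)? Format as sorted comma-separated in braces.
Answer: {2,3}

Derivation:
Constraint 1 (X != W) on D(X)={2,3,4,5,6} D(W)={2,4,6}: no change
Constraint 2 (X < U) on D(X)={2,3,4,5,6} D(U)={2,3,4}: X {2,3,4,5,6}->{2,3}; U {2,3,4}->{3,4}
Constraint 3 (X + V = W) on D(X)={2,3} D(V)={2,3,4,6} D(W)={2,4,6}: V {2,3,4,6}->{2,3,4}; W {2,4,6}->{4,6}
Constraint 4 (X != W) on D(X)={2,3} D(W)={4,6}: no change
So after all 4 constraints: D(X) = {2,3}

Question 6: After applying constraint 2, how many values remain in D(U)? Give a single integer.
Answer: 2

Derivation:
Constraint 1 (X != W) on D(X)={2,3,4,5,6} D(W)={2,4,6}: no change
Constraint 2 (X < U) on D(X)={2,3,4,5,6} D(U)={2,3,4}: X {2,3,4,5,6}->{2,3}; U {2,3,4}->{3,4}
So after constraint 2: D(U)={3,4}, size = 2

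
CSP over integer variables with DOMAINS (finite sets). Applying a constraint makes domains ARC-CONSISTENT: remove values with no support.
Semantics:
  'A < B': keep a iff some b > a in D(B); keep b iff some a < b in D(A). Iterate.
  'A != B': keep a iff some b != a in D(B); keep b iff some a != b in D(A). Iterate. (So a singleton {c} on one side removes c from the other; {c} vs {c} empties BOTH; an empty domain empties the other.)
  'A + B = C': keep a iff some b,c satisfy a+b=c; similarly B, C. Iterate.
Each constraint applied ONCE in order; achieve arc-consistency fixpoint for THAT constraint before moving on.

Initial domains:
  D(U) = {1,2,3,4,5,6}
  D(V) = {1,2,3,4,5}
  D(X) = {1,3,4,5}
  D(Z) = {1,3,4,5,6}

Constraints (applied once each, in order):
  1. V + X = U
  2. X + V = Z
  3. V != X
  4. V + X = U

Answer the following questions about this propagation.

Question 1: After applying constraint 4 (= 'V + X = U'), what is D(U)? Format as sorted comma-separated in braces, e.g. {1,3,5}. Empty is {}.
Answer: {2,3,4,5,6}

Derivation:
Constraint 1 (V + X = U) on D(V)={1,2,3,4,5} D(X)={1,3,4,5} D(U)={1,2,3,4,5,6}: U {1,2,3,4,5,6}->{2,3,4,5,6}
Constraint 2 (X + V = Z) on D(X)={1,3,4,5} D(V)={1,2,3,4,5} D(Z)={1,3,4,5,6}: Z {1,3,4,5,6}->{3,4,5,6}
Constraint 3 (V != X) on D(V)={1,2,3,4,5} D(X)={1,3,4,5}: no change
Constraint 4 (V + X = U) on D(V)={1,2,3,4,5} D(X)={1,3,4,5} D(U)={2,3,4,5,6}: no change
So after constraint 4: D(U) = {2,3,4,5,6}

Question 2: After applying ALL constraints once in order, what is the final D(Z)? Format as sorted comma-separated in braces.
Answer: {3,4,5,6}

Derivation:
Constraint 1 (V + X = U) on D(V)={1,2,3,4,5} D(X)={1,3,4,5} D(U)={1,2,3,4,5,6}: U {1,2,3,4,5,6}->{2,3,4,5,6}
Constraint 2 (X + V = Z) on D(X)={1,3,4,5} D(V)={1,2,3,4,5} D(Z)={1,3,4,5,6}: Z {1,3,4,5,6}->{3,4,5,6}
Constraint 3 (V != X) on D(V)={1,2,3,4,5} D(X)={1,3,4,5}: no change
Constraint 4 (V + X = U) on D(V)={1,2,3,4,5} D(X)={1,3,4,5} D(U)={2,3,4,5,6}: no change
So after all 4 constraints: D(Z) = {3,4,5,6}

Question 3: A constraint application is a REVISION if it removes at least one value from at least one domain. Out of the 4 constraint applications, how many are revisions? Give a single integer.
Answer: 2

Derivation:
Constraint 1 (V + X = U) on D(V)={1,2,3,4,5} D(X)={1,3,4,5} D(U)={1,2,3,4,5,6}: U {1,2,3,4,5,6}->{2,3,4,5,6} => REVISION
Constraint 2 (X + V = Z) on D(X)={1,3,4,5} D(V)={1,2,3,4,5} D(Z)={1,3,4,5,6}: Z {1,3,4,5,6}->{3,4,5,6} => REVISION
Constraint 3 (V != X) on D(V)={1,2,3,4,5} D(X)={1,3,4,5}: no change => not a revision
Constraint 4 (V + X = U) on D(V)={1,2,3,4,5} D(X)={1,3,4,5} D(U)={2,3,4,5,6}: no change => not a revision
Total revisions = 2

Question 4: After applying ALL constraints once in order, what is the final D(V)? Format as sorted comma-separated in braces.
Answer: {1,2,3,4,5}

Derivation:
Constraint 1 (V + X = U) on D(V)={1,2,3,4,5} D(X)={1,3,4,5} D(U)={1,2,3,4,5,6}: U {1,2,3,4,5,6}->{2,3,4,5,6}
Constraint 2 (X + V = Z) on D(X)={1,3,4,5} D(V)={1,2,3,4,5} D(Z)={1,3,4,5,6}: Z {1,3,4,5,6}->{3,4,5,6}
Constraint 3 (V != X) on D(V)={1,2,3,4,5} D(X)={1,3,4,5}: no change
Constraint 4 (V + X = U) on D(V)={1,2,3,4,5} D(X)={1,3,4,5} D(U)={2,3,4,5,6}: no change
So after all 4 constraints: D(V) = {1,2,3,4,5}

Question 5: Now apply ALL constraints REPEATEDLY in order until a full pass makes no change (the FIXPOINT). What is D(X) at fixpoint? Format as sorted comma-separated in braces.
Answer: {1,3,4,5}

Derivation:
pass 0 (initial): D(X)={1,3,4,5}
pass 1: U {1,2,3,4,5,6}->{2,3,4,5,6}; Z {1,3,4,5,6}->{3,4,5,6}
pass 2: no change
Fixpoint after 2 passes: D(X) = {1,3,4,5}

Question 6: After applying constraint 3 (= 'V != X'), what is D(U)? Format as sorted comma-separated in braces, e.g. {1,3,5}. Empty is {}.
Constraint 1 (V + X = U) on D(V)={1,2,3,4,5} D(X)={1,3,4,5} D(U)={1,2,3,4,5,6}: U {1,2,3,4,5,6}->{2,3,4,5,6}
Constraint 2 (X + V = Z) on D(X)={1,3,4,5} D(V)={1,2,3,4,5} D(Z)={1,3,4,5,6}: Z {1,3,4,5,6}->{3,4,5,6}
Constraint 3 (V != X) on D(V)={1,2,3,4,5} D(X)={1,3,4,5}: no change
So after constraint 3: D(U) = {2,3,4,5,6}

Answer: {2,3,4,5,6}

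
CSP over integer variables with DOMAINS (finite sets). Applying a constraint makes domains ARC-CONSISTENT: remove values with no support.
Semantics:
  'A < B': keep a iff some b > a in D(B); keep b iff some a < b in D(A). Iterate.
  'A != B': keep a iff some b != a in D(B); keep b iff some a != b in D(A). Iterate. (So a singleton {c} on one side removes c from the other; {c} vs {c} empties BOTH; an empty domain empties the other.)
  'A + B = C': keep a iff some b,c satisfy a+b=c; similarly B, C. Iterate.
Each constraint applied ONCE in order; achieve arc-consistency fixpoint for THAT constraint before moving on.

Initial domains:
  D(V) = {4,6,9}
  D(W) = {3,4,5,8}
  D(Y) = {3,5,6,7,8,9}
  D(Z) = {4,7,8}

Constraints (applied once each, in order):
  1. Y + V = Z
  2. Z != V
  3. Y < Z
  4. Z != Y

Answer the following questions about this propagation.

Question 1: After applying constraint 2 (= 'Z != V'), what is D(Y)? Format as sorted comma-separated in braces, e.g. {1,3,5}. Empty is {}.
Constraint 1 (Y + V = Z) on D(Y)={3,5,6,7,8,9} D(V)={4,6,9} D(Z)={4,7,8}: Y {3,5,6,7,8,9}->{3}; V {4,6,9}->{4}; Z {4,7,8}->{7}
Constraint 2 (Z != V) on D(Z)={7} D(V)={4}: no change
So after constraint 2: D(Y) = {3}

Answer: {3}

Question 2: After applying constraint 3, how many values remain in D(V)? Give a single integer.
Answer: 1

Derivation:
Constraint 1 (Y + V = Z) on D(Y)={3,5,6,7,8,9} D(V)={4,6,9} D(Z)={4,7,8}: Y {3,5,6,7,8,9}->{3}; V {4,6,9}->{4}; Z {4,7,8}->{7}
Constraint 2 (Z != V) on D(Z)={7} D(V)={4}: no change
Constraint 3 (Y < Z) on D(Y)={3} D(Z)={7}: no change
So after constraint 3: D(V)={4}, size = 1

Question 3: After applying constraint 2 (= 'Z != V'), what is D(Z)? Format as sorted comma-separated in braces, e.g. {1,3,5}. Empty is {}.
Answer: {7}

Derivation:
Constraint 1 (Y + V = Z) on D(Y)={3,5,6,7,8,9} D(V)={4,6,9} D(Z)={4,7,8}: Y {3,5,6,7,8,9}->{3}; V {4,6,9}->{4}; Z {4,7,8}->{7}
Constraint 2 (Z != V) on D(Z)={7} D(V)={4}: no change
So after constraint 2: D(Z) = {7}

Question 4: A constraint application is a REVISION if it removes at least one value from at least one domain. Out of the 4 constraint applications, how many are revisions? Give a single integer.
Answer: 1

Derivation:
Constraint 1 (Y + V = Z) on D(Y)={3,5,6,7,8,9} D(V)={4,6,9} D(Z)={4,7,8}: Y {3,5,6,7,8,9}->{3}; V {4,6,9}->{4}; Z {4,7,8}->{7} => REVISION
Constraint 2 (Z != V) on D(Z)={7} D(V)={4}: no change => not a revision
Constraint 3 (Y < Z) on D(Y)={3} D(Z)={7}: no change => not a revision
Constraint 4 (Z != Y) on D(Z)={7} D(Y)={3}: no change => not a revision
Total revisions = 1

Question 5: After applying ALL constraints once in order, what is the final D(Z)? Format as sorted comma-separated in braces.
Constraint 1 (Y + V = Z) on D(Y)={3,5,6,7,8,9} D(V)={4,6,9} D(Z)={4,7,8}: Y {3,5,6,7,8,9}->{3}; V {4,6,9}->{4}; Z {4,7,8}->{7}
Constraint 2 (Z != V) on D(Z)={7} D(V)={4}: no change
Constraint 3 (Y < Z) on D(Y)={3} D(Z)={7}: no change
Constraint 4 (Z != Y) on D(Z)={7} D(Y)={3}: no change
So after all 4 constraints: D(Z) = {7}

Answer: {7}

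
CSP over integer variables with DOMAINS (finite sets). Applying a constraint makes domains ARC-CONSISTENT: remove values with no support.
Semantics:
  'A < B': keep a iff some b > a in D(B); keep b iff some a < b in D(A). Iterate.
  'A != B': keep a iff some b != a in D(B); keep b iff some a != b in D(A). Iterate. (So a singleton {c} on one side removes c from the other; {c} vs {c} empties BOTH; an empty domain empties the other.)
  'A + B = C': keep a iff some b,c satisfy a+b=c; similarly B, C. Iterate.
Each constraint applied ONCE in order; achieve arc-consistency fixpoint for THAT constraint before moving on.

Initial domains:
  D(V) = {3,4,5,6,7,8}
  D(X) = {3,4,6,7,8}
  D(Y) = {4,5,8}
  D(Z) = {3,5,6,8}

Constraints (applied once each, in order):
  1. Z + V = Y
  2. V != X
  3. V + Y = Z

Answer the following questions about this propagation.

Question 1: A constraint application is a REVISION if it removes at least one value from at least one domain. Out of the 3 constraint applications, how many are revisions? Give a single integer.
Answer: 2

Derivation:
Constraint 1 (Z + V = Y) on D(Z)={3,5,6,8} D(V)={3,4,5,6,7,8} D(Y)={4,5,8}: Z {3,5,6,8}->{3,5}; V {3,4,5,6,7,8}->{3,5}; Y {4,5,8}->{8} => REVISION
Constraint 2 (V != X) on D(V)={3,5} D(X)={3,4,6,7,8}: no change => not a revision
Constraint 3 (V + Y = Z) on D(V)={3,5} D(Y)={8} D(Z)={3,5}: V {3,5}->{}; Y {8}->{}; Z {3,5}->{} => REVISION
Total revisions = 2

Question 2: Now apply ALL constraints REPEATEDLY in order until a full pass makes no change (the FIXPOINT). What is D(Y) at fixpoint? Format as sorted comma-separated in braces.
pass 0 (initial): D(Y)={4,5,8}
pass 1: V {3,4,5,6,7,8}->{}; Y {4,5,8}->{}; Z {3,5,6,8}->{}
pass 2: X {3,4,6,7,8}->{}
pass 3: no change
Fixpoint after 3 passes: D(Y) = {}

Answer: {}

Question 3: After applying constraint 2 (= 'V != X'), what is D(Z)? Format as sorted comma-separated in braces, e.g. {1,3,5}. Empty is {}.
Constraint 1 (Z + V = Y) on D(Z)={3,5,6,8} D(V)={3,4,5,6,7,8} D(Y)={4,5,8}: Z {3,5,6,8}->{3,5}; V {3,4,5,6,7,8}->{3,5}; Y {4,5,8}->{8}
Constraint 2 (V != X) on D(V)={3,5} D(X)={3,4,6,7,8}: no change
So after constraint 2: D(Z) = {3,5}

Answer: {3,5}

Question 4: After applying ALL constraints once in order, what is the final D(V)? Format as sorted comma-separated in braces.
Answer: {}

Derivation:
Constraint 1 (Z + V = Y) on D(Z)={3,5,6,8} D(V)={3,4,5,6,7,8} D(Y)={4,5,8}: Z {3,5,6,8}->{3,5}; V {3,4,5,6,7,8}->{3,5}; Y {4,5,8}->{8}
Constraint 2 (V != X) on D(V)={3,5} D(X)={3,4,6,7,8}: no change
Constraint 3 (V + Y = Z) on D(V)={3,5} D(Y)={8} D(Z)={3,5}: V {3,5}->{}; Y {8}->{}; Z {3,5}->{}
So after all 3 constraints: D(V) = {}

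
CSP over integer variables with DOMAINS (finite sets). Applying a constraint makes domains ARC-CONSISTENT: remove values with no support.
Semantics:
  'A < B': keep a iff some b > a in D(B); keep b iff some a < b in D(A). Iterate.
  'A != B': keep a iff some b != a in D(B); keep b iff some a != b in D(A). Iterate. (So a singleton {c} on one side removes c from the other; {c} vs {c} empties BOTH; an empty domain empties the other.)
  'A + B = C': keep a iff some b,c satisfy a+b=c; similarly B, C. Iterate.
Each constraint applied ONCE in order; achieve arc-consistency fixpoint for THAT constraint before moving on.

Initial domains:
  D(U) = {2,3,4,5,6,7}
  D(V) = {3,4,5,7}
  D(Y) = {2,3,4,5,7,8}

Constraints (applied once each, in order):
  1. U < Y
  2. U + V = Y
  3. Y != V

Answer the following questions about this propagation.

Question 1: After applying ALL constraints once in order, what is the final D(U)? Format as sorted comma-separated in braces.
Constraint 1 (U < Y) on D(U)={2,3,4,5,6,7} D(Y)={2,3,4,5,7,8}: Y {2,3,4,5,7,8}->{3,4,5,7,8}
Constraint 2 (U + V = Y) on D(U)={2,3,4,5,6,7} D(V)={3,4,5,7} D(Y)={3,4,5,7,8}: U {2,3,4,5,6,7}->{2,3,4,5}; V {3,4,5,7}->{3,4,5}; Y {3,4,5,7,8}->{5,7,8}
Constraint 3 (Y != V) on D(Y)={5,7,8} D(V)={3,4,5}: no change
So after all 3 constraints: D(U) = {2,3,4,5}

Answer: {2,3,4,5}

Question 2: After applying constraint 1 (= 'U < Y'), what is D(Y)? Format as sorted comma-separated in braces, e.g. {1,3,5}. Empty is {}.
Constraint 1 (U < Y) on D(U)={2,3,4,5,6,7} D(Y)={2,3,4,5,7,8}: Y {2,3,4,5,7,8}->{3,4,5,7,8}
So after constraint 1: D(Y) = {3,4,5,7,8}

Answer: {3,4,5,7,8}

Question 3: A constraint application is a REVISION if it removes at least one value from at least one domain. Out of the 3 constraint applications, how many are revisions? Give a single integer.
Answer: 2

Derivation:
Constraint 1 (U < Y) on D(U)={2,3,4,5,6,7} D(Y)={2,3,4,5,7,8}: Y {2,3,4,5,7,8}->{3,4,5,7,8} => REVISION
Constraint 2 (U + V = Y) on D(U)={2,3,4,5,6,7} D(V)={3,4,5,7} D(Y)={3,4,5,7,8}: U {2,3,4,5,6,7}->{2,3,4,5}; V {3,4,5,7}->{3,4,5}; Y {3,4,5,7,8}->{5,7,8} => REVISION
Constraint 3 (Y != V) on D(Y)={5,7,8} D(V)={3,4,5}: no change => not a revision
Total revisions = 2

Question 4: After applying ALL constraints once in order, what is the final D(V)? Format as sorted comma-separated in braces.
Constraint 1 (U < Y) on D(U)={2,3,4,5,6,7} D(Y)={2,3,4,5,7,8}: Y {2,3,4,5,7,8}->{3,4,5,7,8}
Constraint 2 (U + V = Y) on D(U)={2,3,4,5,6,7} D(V)={3,4,5,7} D(Y)={3,4,5,7,8}: U {2,3,4,5,6,7}->{2,3,4,5}; V {3,4,5,7}->{3,4,5}; Y {3,4,5,7,8}->{5,7,8}
Constraint 3 (Y != V) on D(Y)={5,7,8} D(V)={3,4,5}: no change
So after all 3 constraints: D(V) = {3,4,5}

Answer: {3,4,5}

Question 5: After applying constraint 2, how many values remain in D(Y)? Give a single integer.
Constraint 1 (U < Y) on D(U)={2,3,4,5,6,7} D(Y)={2,3,4,5,7,8}: Y {2,3,4,5,7,8}->{3,4,5,7,8}
Constraint 2 (U + V = Y) on D(U)={2,3,4,5,6,7} D(V)={3,4,5,7} D(Y)={3,4,5,7,8}: U {2,3,4,5,6,7}->{2,3,4,5}; V {3,4,5,7}->{3,4,5}; Y {3,4,5,7,8}->{5,7,8}
So after constraint 2: D(Y)={5,7,8}, size = 3

Answer: 3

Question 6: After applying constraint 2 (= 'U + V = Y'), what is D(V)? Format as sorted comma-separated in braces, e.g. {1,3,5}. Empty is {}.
Constraint 1 (U < Y) on D(U)={2,3,4,5,6,7} D(Y)={2,3,4,5,7,8}: Y {2,3,4,5,7,8}->{3,4,5,7,8}
Constraint 2 (U + V = Y) on D(U)={2,3,4,5,6,7} D(V)={3,4,5,7} D(Y)={3,4,5,7,8}: U {2,3,4,5,6,7}->{2,3,4,5}; V {3,4,5,7}->{3,4,5}; Y {3,4,5,7,8}->{5,7,8}
So after constraint 2: D(V) = {3,4,5}

Answer: {3,4,5}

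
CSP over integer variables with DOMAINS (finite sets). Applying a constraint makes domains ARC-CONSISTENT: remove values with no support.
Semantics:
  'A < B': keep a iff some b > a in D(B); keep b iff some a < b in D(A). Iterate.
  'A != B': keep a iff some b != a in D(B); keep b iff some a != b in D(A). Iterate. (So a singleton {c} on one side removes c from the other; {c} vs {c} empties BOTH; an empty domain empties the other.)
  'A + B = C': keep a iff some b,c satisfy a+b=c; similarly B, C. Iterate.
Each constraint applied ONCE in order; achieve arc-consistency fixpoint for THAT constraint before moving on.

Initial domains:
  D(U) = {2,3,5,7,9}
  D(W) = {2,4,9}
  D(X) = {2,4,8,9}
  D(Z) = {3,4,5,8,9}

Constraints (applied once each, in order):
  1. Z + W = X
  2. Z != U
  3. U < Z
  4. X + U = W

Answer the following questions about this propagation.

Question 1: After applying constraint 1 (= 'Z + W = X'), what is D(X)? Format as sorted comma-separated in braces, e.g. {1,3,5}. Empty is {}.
Constraint 1 (Z + W = X) on D(Z)={3,4,5,8,9} D(W)={2,4,9} D(X)={2,4,8,9}: Z {3,4,5,8,9}->{4,5}; W {2,4,9}->{4}; X {2,4,8,9}->{8,9}
So after constraint 1: D(X) = {8,9}

Answer: {8,9}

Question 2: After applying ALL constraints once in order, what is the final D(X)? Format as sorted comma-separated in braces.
Constraint 1 (Z + W = X) on D(Z)={3,4,5,8,9} D(W)={2,4,9} D(X)={2,4,8,9}: Z {3,4,5,8,9}->{4,5}; W {2,4,9}->{4}; X {2,4,8,9}->{8,9}
Constraint 2 (Z != U) on D(Z)={4,5} D(U)={2,3,5,7,9}: no change
Constraint 3 (U < Z) on D(U)={2,3,5,7,9} D(Z)={4,5}: U {2,3,5,7,9}->{2,3}
Constraint 4 (X + U = W) on D(X)={8,9} D(U)={2,3} D(W)={4}: X {8,9}->{}; U {2,3}->{}; W {4}->{}
So after all 4 constraints: D(X) = {}

Answer: {}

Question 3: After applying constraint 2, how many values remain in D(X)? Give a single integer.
Constraint 1 (Z + W = X) on D(Z)={3,4,5,8,9} D(W)={2,4,9} D(X)={2,4,8,9}: Z {3,4,5,8,9}->{4,5}; W {2,4,9}->{4}; X {2,4,8,9}->{8,9}
Constraint 2 (Z != U) on D(Z)={4,5} D(U)={2,3,5,7,9}: no change
So after constraint 2: D(X)={8,9}, size = 2

Answer: 2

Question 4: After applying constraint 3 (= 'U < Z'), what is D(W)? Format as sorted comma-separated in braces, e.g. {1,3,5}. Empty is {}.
Constraint 1 (Z + W = X) on D(Z)={3,4,5,8,9} D(W)={2,4,9} D(X)={2,4,8,9}: Z {3,4,5,8,9}->{4,5}; W {2,4,9}->{4}; X {2,4,8,9}->{8,9}
Constraint 2 (Z != U) on D(Z)={4,5} D(U)={2,3,5,7,9}: no change
Constraint 3 (U < Z) on D(U)={2,3,5,7,9} D(Z)={4,5}: U {2,3,5,7,9}->{2,3}
So after constraint 3: D(W) = {4}

Answer: {4}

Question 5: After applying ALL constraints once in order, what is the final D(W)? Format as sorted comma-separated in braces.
Answer: {}

Derivation:
Constraint 1 (Z + W = X) on D(Z)={3,4,5,8,9} D(W)={2,4,9} D(X)={2,4,8,9}: Z {3,4,5,8,9}->{4,5}; W {2,4,9}->{4}; X {2,4,8,9}->{8,9}
Constraint 2 (Z != U) on D(Z)={4,5} D(U)={2,3,5,7,9}: no change
Constraint 3 (U < Z) on D(U)={2,3,5,7,9} D(Z)={4,5}: U {2,3,5,7,9}->{2,3}
Constraint 4 (X + U = W) on D(X)={8,9} D(U)={2,3} D(W)={4}: X {8,9}->{}; U {2,3}->{}; W {4}->{}
So after all 4 constraints: D(W) = {}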